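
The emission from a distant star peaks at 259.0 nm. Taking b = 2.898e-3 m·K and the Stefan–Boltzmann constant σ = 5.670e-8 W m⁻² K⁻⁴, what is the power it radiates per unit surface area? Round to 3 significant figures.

Wien's law: T = b/λ_max = 2.898×10⁻³/2.590×10⁻⁷ = 11189.2 K.
Then I = σT⁴ = 5.670×10⁻⁸×(11189.2)⁴ = 8.89×10⁸ W/m².

I ≈ 8.89×10⁸ W/m²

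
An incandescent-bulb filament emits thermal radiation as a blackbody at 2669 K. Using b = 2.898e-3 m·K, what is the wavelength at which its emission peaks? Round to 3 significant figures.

λ_max ≈ 1.09 μm

Wien's displacement law: λ_max = b/T = (2.898×10⁻³ m·K)/(2669 K) = 1.086×10⁻⁶ m.
That is 1.09 μm, in the infrared range.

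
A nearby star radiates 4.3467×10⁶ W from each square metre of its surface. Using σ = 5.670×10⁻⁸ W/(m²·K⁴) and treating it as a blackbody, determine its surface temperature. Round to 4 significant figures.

T ≈ 2959 K

I = σT⁴, so T = (I/σ)^(1/4) = (4.3467×10⁶/(5.670×10⁻⁸))^(1/4) = 2959 K.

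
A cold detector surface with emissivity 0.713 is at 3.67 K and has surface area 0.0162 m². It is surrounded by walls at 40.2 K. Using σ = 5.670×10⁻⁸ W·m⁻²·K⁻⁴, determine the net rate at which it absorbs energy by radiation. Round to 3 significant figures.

Net gain ≈ 1.71×10⁻³ W

Area A = 0.0162 m².
Net radiated power P_net = εσA(T⁴ − T₀⁴) = 0.713×5.670×10⁻⁸×0.0162×(3.67⁴ − 40.2⁴).
T⁴ − T₀⁴ = 181.411 − 2.61159×10⁶ = -2.61141×10⁶ K⁴, so P_net = -1.71×10⁻³ W — negative, meaning a net gain of 1.71×10⁻³ W.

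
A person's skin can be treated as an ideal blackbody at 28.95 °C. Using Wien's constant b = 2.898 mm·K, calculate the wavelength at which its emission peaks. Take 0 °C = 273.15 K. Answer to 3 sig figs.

T = 28.95 °C + 273.15 = 302.10 K.
Wien's displacement law: λ_max = b/T = (2.898×10⁻³ m·K)/(302.10 K) = 9.593×10⁻⁶ m.
That is 9.59 μm, in the infrared range.

λ_max ≈ 9.59 μm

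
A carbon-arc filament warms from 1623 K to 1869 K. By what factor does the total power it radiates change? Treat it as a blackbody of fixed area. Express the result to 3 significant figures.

P₂/P₁ ≈ 1.76

P ∝ T⁴, so P₂/P₁ = (T₂/T₁)⁴ = (1869/1623)⁴ = (1.15157)⁴ = 1.76.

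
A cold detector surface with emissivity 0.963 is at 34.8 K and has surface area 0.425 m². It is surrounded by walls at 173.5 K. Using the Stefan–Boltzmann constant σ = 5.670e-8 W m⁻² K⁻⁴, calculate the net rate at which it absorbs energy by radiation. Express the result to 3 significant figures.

Area A = 0.425 m².
Net radiated power P_net = εσA(T⁴ − T₀⁴) = 0.963×5.670×10⁻⁸×0.425×(34.8⁴ − 173.5⁴).
T⁴ − T₀⁴ = 1.46662×10⁶ − 9.06145×10⁸ = -9.04678×10⁸ K⁴, so P_net = -21.0 W — negative, meaning a net gain of 21.0 W.

Net gain ≈ 21.0 W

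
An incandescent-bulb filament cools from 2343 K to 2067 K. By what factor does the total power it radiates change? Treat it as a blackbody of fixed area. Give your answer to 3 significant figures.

P ∝ T⁴, so P₂/P₁ = (T₂/T₁)⁴ = (2067/2343)⁴ = (0.882202)⁴ = 0.606.

P₂/P₁ ≈ 0.606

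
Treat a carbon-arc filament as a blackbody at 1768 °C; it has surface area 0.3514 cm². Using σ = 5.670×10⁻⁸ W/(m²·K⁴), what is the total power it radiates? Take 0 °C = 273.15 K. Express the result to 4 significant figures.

T = 1768 °C + 273.15 = 2041.15 K.
Area A = 0.3514 cm² = 3.514×10⁻⁵ m².
P = σAT⁴ = 5.670×10⁻⁸ × 3.514×10⁻⁵ × (2041.15)⁴ = 34.58 W.

P ≈ 34.58 W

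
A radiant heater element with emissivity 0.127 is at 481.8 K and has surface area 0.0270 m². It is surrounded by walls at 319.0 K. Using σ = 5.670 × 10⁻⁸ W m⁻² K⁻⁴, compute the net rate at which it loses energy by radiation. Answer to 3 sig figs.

Net loss ≈ 8.46 W

Area A = 0.0270 m².
Net radiated power P_net = εσA(T⁴ − T₀⁴) = 0.127×5.670×10⁻⁸×0.0270×(481.8⁴ − 319.0⁴).
T⁴ − T₀⁴ = 5.38849×10¹⁰ − 1.03553×10¹⁰ = 4.35296×10¹⁰ K⁴, so P_net = 8.46 W.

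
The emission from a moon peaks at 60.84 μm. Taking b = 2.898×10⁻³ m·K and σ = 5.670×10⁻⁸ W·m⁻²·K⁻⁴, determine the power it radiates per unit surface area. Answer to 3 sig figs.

I ≈ 0.292 W/m²

Wien's law: T = b/λ_max = 2.898×10⁻³/6.084×10⁻⁵ = 47.6331 K.
Then I = σT⁴ = 5.670×10⁻⁸×(47.6331)⁴ = 0.292 W/m².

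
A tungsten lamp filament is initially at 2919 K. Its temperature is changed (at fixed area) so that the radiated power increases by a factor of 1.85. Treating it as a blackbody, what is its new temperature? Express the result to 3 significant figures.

T₂ ≈ 3.40×10³ K

P ∝ T⁴, so T₂/T₁ = (P₂/P₁)^(1/4) = (1.85)^(1/4) = 1.16625.
T₂ = 2919 × 1.16625 = 3.40×10³ K.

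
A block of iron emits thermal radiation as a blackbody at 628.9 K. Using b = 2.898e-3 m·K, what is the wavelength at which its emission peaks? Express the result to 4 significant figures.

Wien's displacement law: λ_max = b/T = (2.898×10⁻³ m·K)/(628.9 K) = 4.6080×10⁻⁶ m.
That is 4.608 μm, in the infrared range.

λ_max ≈ 4.608 μm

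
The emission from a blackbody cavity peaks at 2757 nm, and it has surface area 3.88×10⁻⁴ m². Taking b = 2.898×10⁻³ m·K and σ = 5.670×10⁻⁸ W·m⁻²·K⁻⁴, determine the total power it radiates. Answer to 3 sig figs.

P ≈ 26.9 W

Wien's law: T = b/λ_max = 2.898×10⁻³/2.757×10⁻⁶ = 1051.14 K.
Area A = 3.88×10⁻⁴ m².
Then P = σAT⁴ = 5.670×10⁻⁸×3.88×10⁻⁴×(1051.14)⁴ = 26.9 W.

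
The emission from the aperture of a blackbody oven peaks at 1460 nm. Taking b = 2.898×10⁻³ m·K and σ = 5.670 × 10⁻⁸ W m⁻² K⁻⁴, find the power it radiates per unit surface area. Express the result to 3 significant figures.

I ≈ 8.80×10⁵ W/m²

Wien's law: T = b/λ_max = 2.898×10⁻³/1.460×10⁻⁶ = 1984.93 K.
Then I = σT⁴ = 5.670×10⁻⁸×(1984.93)⁴ = 8.80×10⁵ W/m².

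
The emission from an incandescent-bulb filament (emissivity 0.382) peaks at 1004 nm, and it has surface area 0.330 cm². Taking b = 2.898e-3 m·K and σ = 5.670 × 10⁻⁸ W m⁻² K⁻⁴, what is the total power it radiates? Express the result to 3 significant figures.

Wien's law: T = b/λ_max = 2.898×10⁻³/1.004×10⁻⁶ = 2886.45 K.
Area A = 0.330 cm² = 3.30×10⁻⁵ m².
Then P = εσAT⁴ = 0.382×5.670×10⁻⁸×3.30×10⁻⁵×(2886.45)⁴ = 49.6 W.

P ≈ 49.6 W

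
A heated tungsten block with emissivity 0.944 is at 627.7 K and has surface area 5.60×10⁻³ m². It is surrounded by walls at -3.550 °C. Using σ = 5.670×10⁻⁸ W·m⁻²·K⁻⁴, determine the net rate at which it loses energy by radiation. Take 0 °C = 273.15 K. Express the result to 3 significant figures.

Surroundings: T = -3.550 °C + 273.15 = 269.600 K.
Area A = 5.60×10⁻³ m².
Net radiated power P_net = εσA(T⁴ − T₀⁴) = 0.944×5.670×10⁻⁸×5.60×10⁻³×(627.7⁴ − 269.600⁴).
T⁴ − T₀⁴ = 1.55242×10¹¹ − 5.28299×10⁹ = 1.49959×10¹¹ K⁴, so P_net = 44.9 W.

Net loss ≈ 44.9 W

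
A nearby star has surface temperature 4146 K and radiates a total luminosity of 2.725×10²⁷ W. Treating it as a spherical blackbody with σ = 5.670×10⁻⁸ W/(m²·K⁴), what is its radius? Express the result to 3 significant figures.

L = 4πR²σT⁴ ⇒ R = √(L/(4πσT⁴)).
σT⁴ = 1.67533×10⁷ W/m², so R = √(2.725×10²⁷/(4π×1.67533×10⁷)) = 3.60×10⁹ m.

R ≈ 3.60×10⁹ m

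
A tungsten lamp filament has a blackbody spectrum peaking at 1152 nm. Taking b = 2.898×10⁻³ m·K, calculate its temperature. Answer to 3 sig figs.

Wien's law gives T = b/λ_max = (2.898×10⁻³ m·K)/(1.152×10⁻⁶ m) = 2.52×10³ K.

T ≈ 2.52×10³ K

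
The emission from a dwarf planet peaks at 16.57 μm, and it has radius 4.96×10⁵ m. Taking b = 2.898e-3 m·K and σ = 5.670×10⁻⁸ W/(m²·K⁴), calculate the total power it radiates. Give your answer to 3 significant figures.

P ≈ 1.64×10¹⁴ W

Wien's law: T = b/λ_max = 2.898×10⁻³/1.657×10⁻⁵ = 174.894 K.
Surface area A = 4πR² = 4π(4.96×10⁵ m)² = 3.09153×10¹² m².
Then P = σAT⁴ = 5.670×10⁻⁸×3.09153×10¹²×(174.894)⁴ = 1.64×10¹⁴ W.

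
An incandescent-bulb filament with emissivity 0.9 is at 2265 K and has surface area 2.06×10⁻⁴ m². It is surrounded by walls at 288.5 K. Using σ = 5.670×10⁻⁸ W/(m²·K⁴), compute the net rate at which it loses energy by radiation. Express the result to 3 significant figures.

Net loss ≈ 277 W

Area A = 2.06×10⁻⁴ m².
Net radiated power P_net = εσA(T⁴ − T₀⁴) = 0.9×5.670×10⁻⁸×2.06×10⁻⁴×(2265⁴ − 288.5⁴).
T⁴ − T₀⁴ = 2.63192×10¹³ − 6.92761×10⁹ = 2.63123×10¹³ K⁴, so P_net = 277 W.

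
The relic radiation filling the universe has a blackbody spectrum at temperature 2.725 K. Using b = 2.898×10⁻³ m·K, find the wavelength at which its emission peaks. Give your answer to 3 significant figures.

Wien's displacement law: λ_max = b/T = (2.898×10⁻³ m·K)/(2.725 K) = 1.063×10⁻³ m.
That is 1.06×10⁻³ m, in the microwave range.

λ_max ≈ 1.06×10⁻³ m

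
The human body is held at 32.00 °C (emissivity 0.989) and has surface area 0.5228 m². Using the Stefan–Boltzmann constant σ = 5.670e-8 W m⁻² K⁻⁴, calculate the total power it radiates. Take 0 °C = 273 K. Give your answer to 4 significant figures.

T = 32.00 °C + 273 = 305.00 K.
Area A = 0.5228 m².
P = εσAT⁴ = 0.989 × 5.670×10⁻⁸ × 0.5228 × (305.00)⁴ = 253.7 W.

P ≈ 253.7 W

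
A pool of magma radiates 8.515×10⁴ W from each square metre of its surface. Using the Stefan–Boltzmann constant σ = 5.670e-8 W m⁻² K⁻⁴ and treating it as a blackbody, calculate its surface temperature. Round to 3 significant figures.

I = σT⁴, so T = (I/σ)^(1/4) = (8.515×10⁴/(5.670×10⁻⁸))^(1/4) = 1.11×10³ K.

T ≈ 1.11×10³ K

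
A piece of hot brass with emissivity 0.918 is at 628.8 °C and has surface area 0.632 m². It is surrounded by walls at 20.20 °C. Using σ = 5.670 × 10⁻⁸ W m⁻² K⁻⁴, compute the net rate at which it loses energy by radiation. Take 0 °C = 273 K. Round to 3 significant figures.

Net loss ≈ 2.15×10⁴ W

T = 628.8 °C + 273 = 901.8 K.
Surroundings: T = 20.20 °C + 273 = 293.20 K.
Area A = 0.632 m².
Net radiated power P_net = εσA(T⁴ − T₀⁴) = 0.918×5.670×10⁻⁸×0.632×(901.8⁴ − 293.20⁴).
T⁴ − T₀⁴ = 6.61365×10¹¹ − 7.39019×10⁹ = 6.53975×10¹¹ K⁴, so P_net = 2.15×10⁴ W.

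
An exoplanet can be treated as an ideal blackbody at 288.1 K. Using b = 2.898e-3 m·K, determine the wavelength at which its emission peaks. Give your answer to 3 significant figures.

Wien's displacement law: λ_max = b/T = (2.898×10⁻³ m·K)/(288.1 K) = 1.006×10⁻⁵ m.
That is 10.1 μm, in the infrared range.

λ_max ≈ 10.1 μm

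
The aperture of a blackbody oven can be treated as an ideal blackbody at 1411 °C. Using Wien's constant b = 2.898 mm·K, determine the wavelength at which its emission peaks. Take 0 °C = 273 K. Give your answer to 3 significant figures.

λ_max ≈ 1.72×10³ nm

T = 1411 °C + 273 = 1684 K.
Wien's displacement law: λ_max = b/T = (2.898×10⁻³ m·K)/(1684 K) = 1.721×10⁻⁶ m.
That is 1.72×10³ nm, in the infrared range.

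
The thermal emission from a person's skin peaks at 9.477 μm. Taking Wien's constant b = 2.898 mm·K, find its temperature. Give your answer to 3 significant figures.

Wien's law gives T = b/λ_max = (2.898×10⁻³ m·K)/(9.477×10⁻⁶ m) = 306 K.

T ≈ 306 K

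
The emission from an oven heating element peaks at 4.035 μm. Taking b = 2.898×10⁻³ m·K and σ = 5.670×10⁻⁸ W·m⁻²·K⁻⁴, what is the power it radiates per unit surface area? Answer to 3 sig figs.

Wien's law: T = b/λ_max = 2.898×10⁻³/4.035×10⁻⁶ = 718.216 K.
Then I = σT⁴ = 5.670×10⁻⁸×(718.216)⁴ = 1.51×10⁴ W/m².

I ≈ 1.51×10⁴ W/m²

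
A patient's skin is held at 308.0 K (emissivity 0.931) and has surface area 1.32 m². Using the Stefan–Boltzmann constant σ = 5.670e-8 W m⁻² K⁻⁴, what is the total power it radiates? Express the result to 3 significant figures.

P ≈ 627 W

Area A = 1.32 m².
P = εσAT⁴ = 0.931 × 5.670×10⁻⁸ × 1.32 × (308.0)⁴ = 627 W.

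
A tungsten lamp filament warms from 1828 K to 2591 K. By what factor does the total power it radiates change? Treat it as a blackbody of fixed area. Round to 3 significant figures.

P ∝ T⁴, so P₂/P₁ = (T₂/T₁)⁴ = (2591/1828)⁴ = (1.41740)⁴ = 4.04.

P₂/P₁ ≈ 4.04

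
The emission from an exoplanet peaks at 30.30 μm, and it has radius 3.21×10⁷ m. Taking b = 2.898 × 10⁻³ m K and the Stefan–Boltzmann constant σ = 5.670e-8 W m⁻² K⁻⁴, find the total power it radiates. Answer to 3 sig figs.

Wien's law: T = b/λ_max = 2.898×10⁻³/3.030×10⁻⁵ = 95.6436 K.
Surface area A = 4πR² = 4π(3.21×10⁷ m)² = 1.29485×10¹⁶ m².
Then P = σAT⁴ = 5.670×10⁻⁸×1.29485×10¹⁶×(95.6436)⁴ = 6.14×10¹⁶ W.

P ≈ 6.14×10¹⁶ W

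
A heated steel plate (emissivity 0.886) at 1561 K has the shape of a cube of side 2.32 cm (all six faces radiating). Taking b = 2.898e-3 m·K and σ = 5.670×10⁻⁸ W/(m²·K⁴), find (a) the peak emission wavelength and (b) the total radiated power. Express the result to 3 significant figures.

λ_max ≈ 1.86×10³ nm; P ≈ 963 W

(a) λ_max = b/T = 2.898×10⁻³/1561 = 1.857×10⁻⁶ m = 1.86×10³ nm.
Area A = 6s² = 6×(0.0232 m)² = 3.22944×10⁻³ m².
(b) P = εσAT⁴ = 0.886×5.670×10⁻⁸×3.22944×10⁻³×(1561)⁴ = 963 W.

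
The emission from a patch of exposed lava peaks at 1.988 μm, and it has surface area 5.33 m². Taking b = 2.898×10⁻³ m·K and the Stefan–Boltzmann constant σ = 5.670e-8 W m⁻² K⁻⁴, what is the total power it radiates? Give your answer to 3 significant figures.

Wien's law: T = b/λ_max = 2.898×10⁻³/1.988×10⁻⁶ = 1457.75 K.
Area A = 5.33 m².
Then P = σAT⁴ = 5.670×10⁻⁸×5.33×(1457.75)⁴ = 1.36×10⁶ W.

P ≈ 1.36×10⁶ W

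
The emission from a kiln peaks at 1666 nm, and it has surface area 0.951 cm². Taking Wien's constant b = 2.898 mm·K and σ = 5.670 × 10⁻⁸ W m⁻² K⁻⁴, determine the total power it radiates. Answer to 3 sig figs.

Wien's law: T = b/λ_max = 2.898×10⁻³/1.666×10⁻⁶ = 1739.50 K.
Area A = 0.951 cm² = 9.51×10⁻⁵ m².
Then P = σAT⁴ = 5.670×10⁻⁸×9.51×10⁻⁵×(1739.50)⁴ = 49.4 W.

P ≈ 49.4 W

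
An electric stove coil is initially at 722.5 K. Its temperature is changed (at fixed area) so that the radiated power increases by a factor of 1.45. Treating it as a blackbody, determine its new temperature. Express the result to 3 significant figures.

P ∝ T⁴, so T₂/T₁ = (P₂/P₁)^(1/4) = (1.45)^(1/4) = 1.09734.
T₂ = 722.5 × 1.09734 = 793 K.

T₂ ≈ 793 K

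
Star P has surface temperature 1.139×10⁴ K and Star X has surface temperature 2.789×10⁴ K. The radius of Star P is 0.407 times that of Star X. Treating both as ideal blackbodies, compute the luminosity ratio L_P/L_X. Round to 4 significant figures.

L_P/L_X ≈ 4.608×10⁻³

L ∝ R²T⁴, so L_P/L_X = (R_P/R_X)²(T_P/T_X)⁴ = (0.407)² × (1.139×10⁴/2.789×10⁴)⁴ = 0.165649 × 0.0278164 = 4.608×10⁻³.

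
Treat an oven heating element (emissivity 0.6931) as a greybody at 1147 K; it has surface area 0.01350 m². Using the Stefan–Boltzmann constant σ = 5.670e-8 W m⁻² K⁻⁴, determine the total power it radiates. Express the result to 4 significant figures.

P ≈ 918.3 W

Area A = 0.01350 m².
P = εσAT⁴ = 0.6931 × 5.670×10⁻⁸ × 0.01350 × (1147)⁴ = 918.3 W.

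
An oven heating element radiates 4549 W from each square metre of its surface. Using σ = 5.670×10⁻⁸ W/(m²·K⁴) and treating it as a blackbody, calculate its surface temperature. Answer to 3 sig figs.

I = σT⁴, so T = (I/σ)^(1/4) = (4549/(5.670×10⁻⁸))^(1/4) = 532 K.

T ≈ 532 K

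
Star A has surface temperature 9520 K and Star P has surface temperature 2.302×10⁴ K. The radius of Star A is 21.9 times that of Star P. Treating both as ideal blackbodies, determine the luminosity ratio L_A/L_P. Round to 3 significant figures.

L_A/L_P ≈ 14.0

L ∝ R²T⁴, so L_A/L_P = (R_A/R_P)²(T_A/T_P)⁴ = (21.9)² × (9520/2.302×10⁴)⁴ = 479.61 × 0.0292500 = 14.0.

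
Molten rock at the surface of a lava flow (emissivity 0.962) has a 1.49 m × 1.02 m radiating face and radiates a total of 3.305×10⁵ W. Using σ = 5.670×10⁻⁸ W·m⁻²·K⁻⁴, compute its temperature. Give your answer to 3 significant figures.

T ≈ 1.41×10³ K

Area A = 1.49 × 1.02 = 1.5198 m².
P = εσAT⁴ ⇒ T = (P/(εσA))^(1/4) = (3.305×10⁵/(0.962×5.670×10⁻⁸×1.5198))^(1/4) = 1.41×10³ K.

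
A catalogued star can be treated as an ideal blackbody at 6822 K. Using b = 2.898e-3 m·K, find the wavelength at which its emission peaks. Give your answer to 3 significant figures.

Wien's displacement law: λ_max = b/T = (2.898×10⁻³ m·K)/(6822 K) = 4.248×10⁻⁷ m.
That is 425 nm, in the visible range.

λ_max ≈ 425 nm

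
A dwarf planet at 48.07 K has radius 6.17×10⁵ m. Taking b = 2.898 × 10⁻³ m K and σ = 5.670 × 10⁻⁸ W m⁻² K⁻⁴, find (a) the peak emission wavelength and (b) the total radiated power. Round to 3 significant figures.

(a) λ_max = b/T = 2.898×10⁻³/48.07 = 6.029×10⁻⁵ m = 60.3 μm.
Surface area A = 4πR² = 4π(6.17×10⁵ m)² = 4.78388×10¹² m².
(b) P = σAT⁴ = 5.670×10⁻⁸×4.78388×10¹²×(48.07)⁴ = 1.45×10¹² W.

λ_max ≈ 60.3 μm; P ≈ 1.45×10¹² W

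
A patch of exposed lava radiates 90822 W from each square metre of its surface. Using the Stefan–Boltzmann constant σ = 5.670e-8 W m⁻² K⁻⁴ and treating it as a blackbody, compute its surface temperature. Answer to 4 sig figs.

T ≈ 1125 K

I = σT⁴, so T = (I/σ)^(1/4) = (90822/(5.670×10⁻⁸))^(1/4) = 1125 K.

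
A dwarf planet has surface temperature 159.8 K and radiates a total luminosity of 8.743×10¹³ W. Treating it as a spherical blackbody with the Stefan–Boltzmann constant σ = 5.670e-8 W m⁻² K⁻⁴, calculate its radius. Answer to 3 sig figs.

R ≈ 4.34×10⁵ m

L = 4πR²σT⁴ ⇒ R = √(L/(4πσT⁴)).
σT⁴ = 36.9735 W/m², so R = √(8.743×10¹³/(4π×36.9735)) = 4.34×10⁵ m.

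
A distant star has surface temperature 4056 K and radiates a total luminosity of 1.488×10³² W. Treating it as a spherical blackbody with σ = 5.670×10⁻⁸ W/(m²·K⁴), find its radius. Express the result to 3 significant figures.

R ≈ 8.78×10¹¹ m

L = 4πR²σT⁴ ⇒ R = √(L/(4πσT⁴)).
σT⁴ = 1.53453×10⁷ W/m², so R = √(1.488×10³²/(4π×1.53453×10⁷)) = 8.78×10¹¹ m.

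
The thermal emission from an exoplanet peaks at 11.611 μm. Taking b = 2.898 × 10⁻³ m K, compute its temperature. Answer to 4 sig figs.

T ≈ 249.6 K

Wien's law gives T = b/λ_max = (2.898×10⁻³ m·K)/(1.1611×10⁻⁵ m) = 249.6 K.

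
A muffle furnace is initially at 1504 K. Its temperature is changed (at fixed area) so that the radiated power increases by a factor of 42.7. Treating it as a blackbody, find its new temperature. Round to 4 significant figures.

P ∝ T⁴, so T₂/T₁ = (P₂/P₁)^(1/4) = (42.7)^(1/4) = 2.55627.
T₂ = 1504 × 2.55627 = 3845 K.

T₂ ≈ 3845 K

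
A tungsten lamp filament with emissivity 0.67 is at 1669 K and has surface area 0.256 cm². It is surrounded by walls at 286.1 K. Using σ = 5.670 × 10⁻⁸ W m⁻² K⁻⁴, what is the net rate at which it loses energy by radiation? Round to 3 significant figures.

Net loss ≈ 7.54 W

Area A = 0.256 cm² = 2.56×10⁻⁵ m².
Net radiated power P_net = εσA(T⁴ − T₀⁴) = 0.67×5.670×10⁻⁸×2.56×10⁻⁵×(1669⁴ − 286.1⁴).
T⁴ − T₀⁴ = 7.75935×10¹² − 6.69995×10⁹ = 7.75265×10¹² K⁴, so P_net = 7.54 W.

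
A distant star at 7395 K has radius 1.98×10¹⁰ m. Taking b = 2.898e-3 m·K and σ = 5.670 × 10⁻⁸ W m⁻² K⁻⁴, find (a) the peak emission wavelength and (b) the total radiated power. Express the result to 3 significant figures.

(a) λ_max = b/T = 2.898×10⁻³/7395 = 3.919×10⁻⁷ m = 392 nm.
Surface area A = 4πR² = 4π(1.98×10¹⁰ m)² = 4.92652×10²¹ m².
(b) P = σAT⁴ = 5.670×10⁻⁸×4.92652×10²¹×(7395)⁴ = 8.35×10²⁹ W.

λ_max ≈ 392 nm; P ≈ 8.35×10²⁹ W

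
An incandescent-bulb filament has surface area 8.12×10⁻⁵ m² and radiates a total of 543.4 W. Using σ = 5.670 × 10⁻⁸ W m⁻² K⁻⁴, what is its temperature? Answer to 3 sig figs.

T ≈ 3.30×10³ K

Area A = 8.12×10⁻⁵ m².
P = σAT⁴ ⇒ T = (P/(σA))^(1/4) = (543.4/(5.670×10⁻⁸×8.12×10⁻⁵))^(1/4) = 3.30×10³ K.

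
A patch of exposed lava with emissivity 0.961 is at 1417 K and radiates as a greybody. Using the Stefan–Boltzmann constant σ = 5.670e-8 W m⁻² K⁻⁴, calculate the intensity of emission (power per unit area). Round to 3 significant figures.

I ≈ 2.20×10⁵ W/m²

Stefan–Boltzmann: I = εσT⁴ = 0.961 × 5.670×10⁻⁸ × (1417)⁴ = 2.20×10⁵ W/m².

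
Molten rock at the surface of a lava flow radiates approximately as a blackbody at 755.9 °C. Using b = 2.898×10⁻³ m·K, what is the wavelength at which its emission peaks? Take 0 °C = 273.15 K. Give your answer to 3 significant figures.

λ_max ≈ 2.82×10³ nm

T = 755.9 °C + 273.15 = 1029.05 K.
Wien's displacement law: λ_max = b/T = (2.898×10⁻³ m·K)/(1029.05 K) = 2.816×10⁻⁶ m.
That is 2.82×10³ nm, in the infrared range.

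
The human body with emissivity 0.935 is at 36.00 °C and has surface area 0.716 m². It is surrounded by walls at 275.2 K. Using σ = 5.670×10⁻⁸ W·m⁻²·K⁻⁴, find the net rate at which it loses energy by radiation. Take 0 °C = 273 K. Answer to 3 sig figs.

Net loss ≈ 128 W

T = 36.00 °C + 273 = 309.00 K.
Area A = 0.716 m².
Net radiated power P_net = εσA(T⁴ − T₀⁴) = 0.935×5.670×10⁻⁸×0.716×(309.00⁴ − 275.2⁴).
T⁴ − T₀⁴ = 9.11662×10⁹ − 5.73580×10⁹ = 3.38082×10⁹ K⁴, so P_net = 128 W.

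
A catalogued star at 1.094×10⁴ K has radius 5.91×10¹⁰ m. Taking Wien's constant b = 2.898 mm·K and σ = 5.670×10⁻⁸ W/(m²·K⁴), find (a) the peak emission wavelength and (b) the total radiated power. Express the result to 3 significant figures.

λ_max ≈ 265 nm; P ≈ 3.56×10³¹ W

(a) λ_max = b/T = 2.898×10⁻³/1.094×10⁴ = 2.649×10⁻⁷ m = 265 nm.
Surface area A = 4πR² = 4π(5.91×10¹⁰ m)² = 4.38919×10²² m².
(b) P = σAT⁴ = 5.670×10⁻⁸×4.38919×10²²×(1.094×10⁴)⁴ = 3.56×10³¹ W.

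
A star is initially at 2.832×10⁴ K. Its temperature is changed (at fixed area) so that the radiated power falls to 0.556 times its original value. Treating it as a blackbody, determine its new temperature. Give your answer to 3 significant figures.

P ∝ T⁴, so T₂/T₁ = (P₂/P₁)^(1/4) = (0.556)^(1/4) = 0.863513.
T₂ = 2.832×10⁴ × 0.863513 = 2.45×10⁴ K.

T₂ ≈ 2.45×10⁴ K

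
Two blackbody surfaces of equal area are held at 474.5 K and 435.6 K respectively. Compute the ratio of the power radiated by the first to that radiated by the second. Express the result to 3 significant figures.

With equal areas, P₁/P₂ = (T₁/T₂)⁴ = (474.5/435.6)⁴ = 1.41.

P₁/P₂ ≈ 1.41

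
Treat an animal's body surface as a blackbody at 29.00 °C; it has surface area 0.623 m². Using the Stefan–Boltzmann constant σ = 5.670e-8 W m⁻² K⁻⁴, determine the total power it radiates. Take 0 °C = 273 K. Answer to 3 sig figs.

P ≈ 294 W

T = 29.00 °C + 273 = 302.00 K.
Area A = 0.623 m².
P = σAT⁴ = 5.670×10⁻⁸ × 0.623 × (302.00)⁴ = 294 W.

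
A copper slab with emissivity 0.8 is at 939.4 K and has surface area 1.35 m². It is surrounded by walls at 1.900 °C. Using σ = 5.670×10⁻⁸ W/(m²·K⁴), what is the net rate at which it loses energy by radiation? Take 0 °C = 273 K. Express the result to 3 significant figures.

Net loss ≈ 4.73×10⁴ W

Surroundings: T = 1.900 °C + 273 = 274.900 K.
Area A = 1.35 m².
Net radiated power P_net = εσA(T⁴ − T₀⁴) = 0.8×5.670×10⁻⁸×1.35×(939.4⁴ − 274.900⁴).
T⁴ − T₀⁴ = 7.78757×10¹¹ − 5.71083×10⁹ = 7.73046×10¹¹ K⁴, so P_net = 4.73×10⁴ W.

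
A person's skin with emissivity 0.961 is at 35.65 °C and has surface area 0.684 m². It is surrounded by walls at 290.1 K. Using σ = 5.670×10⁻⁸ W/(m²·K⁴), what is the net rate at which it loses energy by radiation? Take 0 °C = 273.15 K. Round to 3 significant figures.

T = 35.65 °C + 273.15 = 308.80 K.
Area A = 0.684 m².
Net radiated power P_net = εσA(T⁴ − T₀⁴) = 0.961×5.670×10⁻⁸×0.684×(308.80⁴ − 290.1⁴).
T⁴ − T₀⁴ = 9.09304×10⁹ − 7.08257×10⁹ = 2.01047×10⁹ K⁴, so P_net = 74.9 W.

Net loss ≈ 74.9 W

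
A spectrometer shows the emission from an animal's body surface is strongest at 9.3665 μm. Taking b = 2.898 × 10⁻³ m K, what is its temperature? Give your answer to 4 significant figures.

Wien's law gives T = b/λ_max = (2.898×10⁻³ m·K)/(9.3665×10⁻⁶ m) = 309.4 K.

T ≈ 309.4 K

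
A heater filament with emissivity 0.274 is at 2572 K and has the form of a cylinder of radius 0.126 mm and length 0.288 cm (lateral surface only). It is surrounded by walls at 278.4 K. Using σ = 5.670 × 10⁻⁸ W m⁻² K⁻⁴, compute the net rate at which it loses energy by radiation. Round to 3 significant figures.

Lateral area A = 2πrL = 2π×1.26×10⁻⁴×2.88×10⁻³ = 2.28004×10⁻⁶ m².
Net radiated power P_net = εσA(T⁴ − T₀⁴) = 0.274×5.670×10⁻⁸×2.28004×10⁻⁶×(2572⁴ − 278.4⁴).
T⁴ − T₀⁴ = 4.37607×10¹³ − 6.00727×10⁹ = 4.37547×10¹³ K⁴, so P_net = 1.55 W.

Net loss ≈ 1.55 W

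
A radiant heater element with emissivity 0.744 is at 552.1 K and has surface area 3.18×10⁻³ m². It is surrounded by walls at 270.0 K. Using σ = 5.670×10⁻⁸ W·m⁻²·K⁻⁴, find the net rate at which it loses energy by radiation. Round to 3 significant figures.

Net loss ≈ 11.8 W

Area A = 3.18×10⁻³ m².
Net radiated power P_net = εσA(T⁴ − T₀⁴) = 0.744×5.670×10⁻⁸×3.18×10⁻³×(552.1⁴ − 270.0⁴).
T⁴ − T₀⁴ = 9.29118×10¹⁰ − 5.31441×10⁹ = 8.75974×10¹⁰ K⁴, so P_net = 11.8 W.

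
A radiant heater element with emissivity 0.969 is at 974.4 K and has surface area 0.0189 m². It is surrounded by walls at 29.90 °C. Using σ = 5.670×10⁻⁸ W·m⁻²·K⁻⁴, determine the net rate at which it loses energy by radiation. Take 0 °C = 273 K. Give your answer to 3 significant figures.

Net loss ≈ 927 W

Surroundings: T = 29.90 °C + 273 = 302.90 K.
Area A = 0.0189 m².
Net radiated power P_net = εσA(T⁴ − T₀⁴) = 0.969×5.670×10⁻⁸×0.0189×(974.4⁴ − 302.90⁴).
T⁴ − T₀⁴ = 9.01465×10¹¹ − 8.41777×10⁹ = 8.93047×10¹¹ K⁴, so P_net = 927 W.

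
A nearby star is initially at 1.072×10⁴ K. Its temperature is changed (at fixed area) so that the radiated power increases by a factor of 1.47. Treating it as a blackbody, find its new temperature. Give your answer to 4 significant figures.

T₂ ≈ 1.180×10⁴ K

P ∝ T⁴, so T₂/T₁ = (P₂/P₁)^(1/4) = (1.47)^(1/4) = 1.10111.
T₂ = 1.072×10⁴ × 1.10111 = 1.180×10⁴ K.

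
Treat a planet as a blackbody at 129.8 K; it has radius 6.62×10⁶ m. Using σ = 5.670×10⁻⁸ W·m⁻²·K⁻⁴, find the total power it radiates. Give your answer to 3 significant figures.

Surface area A = 4πR² = 4π(6.62×10⁶ m)² = 5.50714×10¹⁴ m².
P = σAT⁴ = 5.670×10⁻⁸ × 5.50714×10¹⁴ × (129.8)⁴ = 8.86×10¹⁵ W.

P ≈ 8.86×10¹⁵ W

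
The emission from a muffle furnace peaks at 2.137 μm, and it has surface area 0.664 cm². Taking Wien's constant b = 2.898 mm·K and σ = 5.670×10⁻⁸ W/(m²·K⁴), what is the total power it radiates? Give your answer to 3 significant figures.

P ≈ 12.7 W

Wien's law: T = b/λ_max = 2.898×10⁻³/2.137×10⁻⁶ = 1356.11 K.
Area A = 0.664 cm² = 6.64×10⁻⁵ m².
Then P = σAT⁴ = 5.670×10⁻⁸×6.64×10⁻⁵×(1356.11)⁴ = 12.7 W.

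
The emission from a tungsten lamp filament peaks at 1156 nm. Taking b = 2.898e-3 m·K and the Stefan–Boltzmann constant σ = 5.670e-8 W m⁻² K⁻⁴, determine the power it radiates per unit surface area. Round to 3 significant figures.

Wien's law: T = b/λ_max = 2.898×10⁻³/1.156×10⁻⁶ = 2506.92 K.
Then I = σT⁴ = 5.670×10⁻⁸×(2506.92)⁴ = 2.24×10⁶ W/m².

I ≈ 2.24×10⁶ W/m²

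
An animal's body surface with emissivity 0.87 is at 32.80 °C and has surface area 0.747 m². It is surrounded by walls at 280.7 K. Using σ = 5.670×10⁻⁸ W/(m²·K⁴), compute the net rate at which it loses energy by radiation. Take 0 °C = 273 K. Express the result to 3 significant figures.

T = 32.80 °C + 273 = 305.80 K.
Area A = 0.747 m².
Net radiated power P_net = εσA(T⁴ − T₀⁴) = 0.87×5.670×10⁻⁸×0.747×(305.80⁴ − 280.7⁴).
T⁴ − T₀⁴ = 8.74480×10⁹ − 6.20826×10⁹ = 2.53654×10⁹ K⁴, so P_net = 93.5 W.

Net loss ≈ 93.5 W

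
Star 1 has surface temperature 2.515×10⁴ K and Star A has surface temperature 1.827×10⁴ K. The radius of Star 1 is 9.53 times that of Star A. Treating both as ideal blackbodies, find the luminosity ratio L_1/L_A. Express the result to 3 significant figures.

L_1/L_A ≈ 326

L ∝ R²T⁴, so L_1/L_A = (R_1/R_A)²(T_1/T_A)⁴ = (9.53)² × (2.515×10⁴/1.827×10⁴)⁴ = 90.8209 × 3.59085 = 326.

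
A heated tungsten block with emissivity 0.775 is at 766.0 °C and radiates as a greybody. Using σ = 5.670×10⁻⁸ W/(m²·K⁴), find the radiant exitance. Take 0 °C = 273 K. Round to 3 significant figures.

I ≈ 5.12×10⁴ W/m²

T = 766.0 °C + 273 = 1039.0 K.
Stefan–Boltzmann: I = εσT⁴ = 0.775 × 5.670×10⁻⁸ × (1039.0)⁴ = 5.12×10⁴ W/m².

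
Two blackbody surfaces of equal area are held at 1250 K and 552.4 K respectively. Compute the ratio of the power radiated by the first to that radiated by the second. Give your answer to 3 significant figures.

P₁/P₂ ≈ 26.2

With equal areas, P₁/P₂ = (T₁/T₂)⁴ = (1250/552.4)⁴ = 26.2.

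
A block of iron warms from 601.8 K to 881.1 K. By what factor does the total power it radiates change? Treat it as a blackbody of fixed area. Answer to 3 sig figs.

P ∝ T⁴, so P₂/P₁ = (T₂/T₁)⁴ = (881.1/601.8)⁴ = (1.46411)⁴ = 4.60.

P₂/P₁ ≈ 4.60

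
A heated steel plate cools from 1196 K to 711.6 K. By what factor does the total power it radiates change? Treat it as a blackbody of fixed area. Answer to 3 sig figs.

P ∝ T⁴, so P₂/P₁ = (T₂/T₁)⁴ = (711.6/1196)⁴ = (0.594983)⁴ = 0.125.

P₂/P₁ ≈ 0.125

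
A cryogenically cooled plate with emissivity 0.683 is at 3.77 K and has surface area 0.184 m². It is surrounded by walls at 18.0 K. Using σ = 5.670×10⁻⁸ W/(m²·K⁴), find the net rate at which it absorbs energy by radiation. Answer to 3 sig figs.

Net gain ≈ 7.47×10⁻⁴ W

Area A = 0.184 m².
Net radiated power P_net = εσA(T⁴ − T₀⁴) = 0.683×5.670×10⁻⁸×0.184×(3.77⁴ − 18.0⁴).
T⁴ − T₀⁴ = 202.007 − 1.04976×10⁵ = -1.04774×10⁵ K⁴, so P_net = -7.47×10⁻⁴ W — negative, meaning a net gain of 7.47×10⁻⁴ W.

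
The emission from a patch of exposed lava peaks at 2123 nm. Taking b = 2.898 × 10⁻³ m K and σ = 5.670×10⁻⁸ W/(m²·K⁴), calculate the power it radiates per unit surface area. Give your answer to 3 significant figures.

I ≈ 1.97×10⁵ W/m²

Wien's law: T = b/λ_max = 2.898×10⁻³/2.123×10⁻⁶ = 1365.05 K.
Then I = σT⁴ = 5.670×10⁻⁸×(1365.05)⁴ = 1.97×10⁵ W/m².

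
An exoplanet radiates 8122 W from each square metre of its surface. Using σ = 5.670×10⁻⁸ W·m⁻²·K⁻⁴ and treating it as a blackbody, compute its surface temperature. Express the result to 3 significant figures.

T ≈ 615 K

I = σT⁴, so T = (I/σ)^(1/4) = (8122/(5.670×10⁻⁸))^(1/4) = 615 K.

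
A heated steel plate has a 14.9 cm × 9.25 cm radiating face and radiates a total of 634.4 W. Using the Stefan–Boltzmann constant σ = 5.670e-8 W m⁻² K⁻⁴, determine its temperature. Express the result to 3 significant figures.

Area A = 0.149 × 0.0925 = 0.0137825 m².
P = σAT⁴ ⇒ T = (P/(σA))^(1/4) = (634.4/(5.670×10⁻⁸×0.0137825))^(1/4) = 949 K.

T ≈ 949 K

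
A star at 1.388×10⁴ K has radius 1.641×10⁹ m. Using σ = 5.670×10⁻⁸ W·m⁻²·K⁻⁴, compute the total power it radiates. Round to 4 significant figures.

P ≈ 7.121×10²⁸ W

Surface area A = 4πR² = 4π(1.641×10⁹ m)² = 3.38397×10¹⁹ m².
P = σAT⁴ = 5.670×10⁻⁸ × 3.38397×10¹⁹ × (1.388×10⁴)⁴ = 7.121×10²⁸ W.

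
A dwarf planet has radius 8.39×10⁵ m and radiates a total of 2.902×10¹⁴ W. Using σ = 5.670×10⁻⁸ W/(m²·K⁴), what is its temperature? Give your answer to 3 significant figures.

T ≈ 155 K

Surface area A = 4πR² = 4π(8.39×10⁵ m)² = 8.84573×10¹² m².
P = σAT⁴ ⇒ T = (P/(σA))^(1/4) = (2.902×10¹⁴/(5.670×10⁻⁸×8.84573×10¹²))^(1/4) = 155 K.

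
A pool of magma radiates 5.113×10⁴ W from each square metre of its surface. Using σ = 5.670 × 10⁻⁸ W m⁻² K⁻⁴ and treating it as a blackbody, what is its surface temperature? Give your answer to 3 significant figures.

T ≈ 974 K

I = σT⁴, so T = (I/σ)^(1/4) = (5.113×10⁴/(5.670×10⁻⁸))^(1/4) = 974 K.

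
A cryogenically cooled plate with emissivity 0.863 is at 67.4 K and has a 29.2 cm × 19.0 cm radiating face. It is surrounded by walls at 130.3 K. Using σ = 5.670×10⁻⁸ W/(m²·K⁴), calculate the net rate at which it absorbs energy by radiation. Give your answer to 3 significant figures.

Net gain ≈ 0.727 W

Area A = 0.292 × 0.190 = 0.05548 m².
Net radiated power P_net = εσA(T⁴ − T₀⁴) = 0.863×5.670×10⁻⁸×0.05548×(67.4⁴ − 130.3⁴).
T⁴ − T₀⁴ = 2.06367×10⁷ − 2.88256×10⁸ = -2.67619×10⁸ K⁴, so P_net = -0.727 W — negative, meaning a net gain of 0.727 W.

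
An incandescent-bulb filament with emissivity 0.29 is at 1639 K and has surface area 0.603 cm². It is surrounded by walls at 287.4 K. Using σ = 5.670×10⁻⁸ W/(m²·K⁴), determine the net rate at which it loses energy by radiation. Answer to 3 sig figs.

Net loss ≈ 7.15 W

Area A = 0.603 cm² = 6.03×10⁻⁵ m².
Net radiated power P_net = εσA(T⁴ − T₀⁴) = 0.29×5.670×10⁻⁸×6.03×10⁻⁵×(1639⁴ − 287.4⁴).
T⁴ − T₀⁴ = 7.21632×10¹² − 6.82256×10⁹ = 7.20950×10¹² K⁴, so P_net = 7.15 W.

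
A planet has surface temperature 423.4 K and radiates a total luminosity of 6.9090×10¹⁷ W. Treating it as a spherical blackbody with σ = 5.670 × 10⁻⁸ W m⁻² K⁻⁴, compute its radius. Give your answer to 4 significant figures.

R ≈ 5.493×10⁶ m

L = 4πR²σT⁴ ⇒ R = √(L/(4πσT⁴)).
σT⁴ = 1822.16 W/m², so R = √(6.9090×10¹⁷/(4π×1822.16)) = 5.493×10⁶ m.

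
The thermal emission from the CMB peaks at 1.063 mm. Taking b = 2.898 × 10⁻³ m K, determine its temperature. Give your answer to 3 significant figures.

Wien's law gives T = b/λ_max = (2.898×10⁻³ m·K)/(1.063×10⁻³ m) = 2.73 K.

T ≈ 2.73 K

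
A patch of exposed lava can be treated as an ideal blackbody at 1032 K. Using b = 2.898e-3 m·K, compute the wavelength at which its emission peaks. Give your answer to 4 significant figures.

λ_max ≈ 2808 nm

Wien's displacement law: λ_max = b/T = (2.898×10⁻³ m·K)/(1032 K) = 2.8081×10⁻⁶ m.
That is 2808 nm, in the infrared range.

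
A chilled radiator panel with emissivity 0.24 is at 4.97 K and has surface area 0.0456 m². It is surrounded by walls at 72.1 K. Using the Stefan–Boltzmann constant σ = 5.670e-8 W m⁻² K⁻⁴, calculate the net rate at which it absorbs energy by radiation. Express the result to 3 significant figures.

Area A = 0.0456 m².
Net radiated power P_net = εσA(T⁴ − T₀⁴) = 0.24×5.670×10⁻⁸×0.0456×(4.97⁴ − 72.1⁴).
T⁴ − T₀⁴ = 610.134 − 2.70235×10⁷ = -2.70229×10⁷ K⁴, so P_net = -0.0168 W — negative, meaning a net gain of 0.0168 W.

Net gain ≈ 0.0168 W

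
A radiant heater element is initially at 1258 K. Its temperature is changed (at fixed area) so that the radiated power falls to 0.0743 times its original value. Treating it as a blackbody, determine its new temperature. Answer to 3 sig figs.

T₂ ≈ 657 K

P ∝ T⁴, so T₂/T₁ = (P₂/P₁)^(1/4) = (0.0743)^(1/4) = 0.522092.
T₂ = 1258 × 0.522092 = 657 K.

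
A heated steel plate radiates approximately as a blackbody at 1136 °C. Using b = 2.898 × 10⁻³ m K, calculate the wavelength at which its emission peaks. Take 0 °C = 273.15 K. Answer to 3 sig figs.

T = 1136 °C + 273.15 = 1409.15 K.
Wien's displacement law: λ_max = b/T = (2.898×10⁻³ m·K)/(1409.15 K) = 2.057×10⁻⁶ m.
That is 2.06×10³ nm, in the infrared range.

λ_max ≈ 2.06×10³ nm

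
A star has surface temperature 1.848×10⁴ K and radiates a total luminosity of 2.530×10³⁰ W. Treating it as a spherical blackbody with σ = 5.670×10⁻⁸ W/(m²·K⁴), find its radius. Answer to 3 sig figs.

R ≈ 5.52×10⁹ m

L = 4πR²σT⁴ ⇒ R = √(L/(4πσT⁴)).
σT⁴ = 6.61288×10⁹ W/m², so R = √(2.530×10³⁰/(4π×6.61288×10⁹)) = 5.52×10⁹ m.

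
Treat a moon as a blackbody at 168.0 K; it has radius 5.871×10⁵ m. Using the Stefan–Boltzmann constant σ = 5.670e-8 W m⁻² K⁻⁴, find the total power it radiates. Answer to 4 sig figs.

Surface area A = 4πR² = 4π(5.871×10⁵ m)² = 4.33146×10¹² m².
P = σAT⁴ = 5.670×10⁻⁸ × 4.33146×10¹² × (168.0)⁴ = 1.956×10¹⁴ W.

P ≈ 1.956×10¹⁴ W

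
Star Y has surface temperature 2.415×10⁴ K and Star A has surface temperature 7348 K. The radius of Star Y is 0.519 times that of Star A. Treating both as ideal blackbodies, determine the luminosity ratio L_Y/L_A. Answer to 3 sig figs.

L ∝ R²T⁴, so L_Y/L_A = (R_Y/R_A)²(T_Y/T_A)⁴ = (0.519)² × (2.415×10⁴/7348)⁴ = 0.269361 × 116.679 = 31.4.

L_Y/L_A ≈ 31.4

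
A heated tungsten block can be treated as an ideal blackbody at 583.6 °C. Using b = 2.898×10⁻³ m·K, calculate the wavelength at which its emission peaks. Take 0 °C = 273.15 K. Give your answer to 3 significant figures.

λ_max ≈ 3.38 μm

T = 583.6 °C + 273.15 = 856.75 K.
Wien's displacement law: λ_max = b/T = (2.898×10⁻³ m·K)/(856.75 K) = 3.383×10⁻⁶ m.
That is 3.38 μm, in the infrared range.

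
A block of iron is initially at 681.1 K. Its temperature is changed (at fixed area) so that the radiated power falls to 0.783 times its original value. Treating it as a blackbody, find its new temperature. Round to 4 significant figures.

T₂ ≈ 640.7 K

P ∝ T⁴, so T₂/T₁ = (P₂/P₁)^(1/4) = (0.783)^(1/4) = 0.940677.
T₂ = 681.1 × 0.940677 = 640.7 K.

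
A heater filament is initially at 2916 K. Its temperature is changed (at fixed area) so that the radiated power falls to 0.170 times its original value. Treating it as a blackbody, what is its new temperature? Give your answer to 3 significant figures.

P ∝ T⁴, so T₂/T₁ = (P₂/P₁)^(1/4) = (0.170)^(1/4) = 0.642114.
T₂ = 2916 × 0.642114 = 1.87×10³ K.

T₂ ≈ 1.87×10³ K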